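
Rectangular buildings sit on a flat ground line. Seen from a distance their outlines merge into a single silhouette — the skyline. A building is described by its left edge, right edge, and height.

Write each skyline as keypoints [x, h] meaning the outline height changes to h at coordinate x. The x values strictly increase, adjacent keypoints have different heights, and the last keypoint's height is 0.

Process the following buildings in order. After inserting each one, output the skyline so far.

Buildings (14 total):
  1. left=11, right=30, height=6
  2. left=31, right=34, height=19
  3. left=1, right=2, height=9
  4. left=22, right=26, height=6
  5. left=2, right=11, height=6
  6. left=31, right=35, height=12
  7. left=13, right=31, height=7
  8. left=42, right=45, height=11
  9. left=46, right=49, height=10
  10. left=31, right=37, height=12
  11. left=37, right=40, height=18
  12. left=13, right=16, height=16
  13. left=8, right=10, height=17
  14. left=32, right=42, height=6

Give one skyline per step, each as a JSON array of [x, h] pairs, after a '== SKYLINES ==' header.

== SKYLINES ==
[[11,6],[30,0]]
[[11,6],[30,0],[31,19],[34,0]]
[[1,9],[2,0],[11,6],[30,0],[31,19],[34,0]]
[[1,9],[2,0],[11,6],[30,0],[31,19],[34,0]]
[[1,9],[2,6],[30,0],[31,19],[34,0]]
[[1,9],[2,6],[30,0],[31,19],[34,12],[35,0]]
[[1,9],[2,6],[13,7],[31,19],[34,12],[35,0]]
[[1,9],[2,6],[13,7],[31,19],[34,12],[35,0],[42,11],[45,0]]
[[1,9],[2,6],[13,7],[31,19],[34,12],[35,0],[42,11],[45,0],[46,10],[49,0]]
[[1,9],[2,6],[13,7],[31,19],[34,12],[37,0],[42,11],[45,0],[46,10],[49,0]]
[[1,9],[2,6],[13,7],[31,19],[34,12],[37,18],[40,0],[42,11],[45,0],[46,10],[49,0]]
[[1,9],[2,6],[13,16],[16,7],[31,19],[34,12],[37,18],[40,0],[42,11],[45,0],[46,10],[49,0]]
[[1,9],[2,6],[8,17],[10,6],[13,16],[16,7],[31,19],[34,12],[37,18],[40,0],[42,11],[45,0],[46,10],[49,0]]
[[1,9],[2,6],[8,17],[10,6],[13,16],[16,7],[31,19],[34,12],[37,18],[40,6],[42,11],[45,0],[46,10],[49,0]]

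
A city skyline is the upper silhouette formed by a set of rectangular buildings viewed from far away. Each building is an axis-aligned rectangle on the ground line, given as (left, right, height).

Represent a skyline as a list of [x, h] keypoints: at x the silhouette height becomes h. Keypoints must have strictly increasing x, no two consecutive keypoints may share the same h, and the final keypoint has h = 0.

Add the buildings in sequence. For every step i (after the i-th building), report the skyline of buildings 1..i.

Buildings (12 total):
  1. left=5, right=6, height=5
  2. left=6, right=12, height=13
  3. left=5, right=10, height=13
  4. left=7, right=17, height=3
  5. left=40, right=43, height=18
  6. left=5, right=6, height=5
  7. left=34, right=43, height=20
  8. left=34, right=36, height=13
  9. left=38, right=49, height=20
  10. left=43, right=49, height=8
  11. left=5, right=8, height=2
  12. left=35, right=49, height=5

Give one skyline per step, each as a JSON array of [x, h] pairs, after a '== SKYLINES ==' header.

== SKYLINES ==
[[5,5],[6,0]]
[[5,5],[6,13],[12,0]]
[[5,13],[12,0]]
[[5,13],[12,3],[17,0]]
[[5,13],[12,3],[17,0],[40,18],[43,0]]
[[5,13],[12,3],[17,0],[40,18],[43,0]]
[[5,13],[12,3],[17,0],[34,20],[43,0]]
[[5,13],[12,3],[17,0],[34,20],[43,0]]
[[5,13],[12,3],[17,0],[34,20],[49,0]]
[[5,13],[12,3],[17,0],[34,20],[49,0]]
[[5,13],[12,3],[17,0],[34,20],[49,0]]
[[5,13],[12,3],[17,0],[34,20],[49,0]]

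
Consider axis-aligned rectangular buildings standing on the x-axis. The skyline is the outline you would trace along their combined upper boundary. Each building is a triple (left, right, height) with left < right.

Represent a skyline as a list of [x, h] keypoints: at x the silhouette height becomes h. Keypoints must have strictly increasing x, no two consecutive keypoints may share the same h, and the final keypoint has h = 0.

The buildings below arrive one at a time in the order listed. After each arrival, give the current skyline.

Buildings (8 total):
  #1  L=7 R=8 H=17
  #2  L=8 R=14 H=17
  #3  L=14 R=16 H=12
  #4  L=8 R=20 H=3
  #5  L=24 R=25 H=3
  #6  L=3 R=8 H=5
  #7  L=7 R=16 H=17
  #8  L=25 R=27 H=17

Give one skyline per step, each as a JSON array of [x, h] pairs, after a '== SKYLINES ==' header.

== SKYLINES ==
[[7,17],[8,0]]
[[7,17],[14,0]]
[[7,17],[14,12],[16,0]]
[[7,17],[14,12],[16,3],[20,0]]
[[7,17],[14,12],[16,3],[20,0],[24,3],[25,0]]
[[3,5],[7,17],[14,12],[16,3],[20,0],[24,3],[25,0]]
[[3,5],[7,17],[16,3],[20,0],[24,3],[25,0]]
[[3,5],[7,17],[16,3],[20,0],[24,3],[25,17],[27,0]]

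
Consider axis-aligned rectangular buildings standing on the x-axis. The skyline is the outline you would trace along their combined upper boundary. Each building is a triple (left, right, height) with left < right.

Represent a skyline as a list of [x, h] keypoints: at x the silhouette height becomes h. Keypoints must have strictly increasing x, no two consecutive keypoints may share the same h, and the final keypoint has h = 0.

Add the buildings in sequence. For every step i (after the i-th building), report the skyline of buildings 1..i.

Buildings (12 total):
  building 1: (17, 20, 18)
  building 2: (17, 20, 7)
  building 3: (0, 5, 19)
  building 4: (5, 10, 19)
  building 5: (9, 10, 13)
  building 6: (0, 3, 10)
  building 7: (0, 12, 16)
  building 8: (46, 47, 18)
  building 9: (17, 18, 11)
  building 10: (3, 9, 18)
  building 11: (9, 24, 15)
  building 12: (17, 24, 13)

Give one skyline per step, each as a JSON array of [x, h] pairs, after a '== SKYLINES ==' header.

== SKYLINES ==
[[17,18],[20,0]]
[[17,18],[20,0]]
[[0,19],[5,0],[17,18],[20,0]]
[[0,19],[10,0],[17,18],[20,0]]
[[0,19],[10,0],[17,18],[20,0]]
[[0,19],[10,0],[17,18],[20,0]]
[[0,19],[10,16],[12,0],[17,18],[20,0]]
[[0,19],[10,16],[12,0],[17,18],[20,0],[46,18],[47,0]]
[[0,19],[10,16],[12,0],[17,18],[20,0],[46,18],[47,0]]
[[0,19],[10,16],[12,0],[17,18],[20,0],[46,18],[47,0]]
[[0,19],[10,16],[12,15],[17,18],[20,15],[24,0],[46,18],[47,0]]
[[0,19],[10,16],[12,15],[17,18],[20,15],[24,0],[46,18],[47,0]]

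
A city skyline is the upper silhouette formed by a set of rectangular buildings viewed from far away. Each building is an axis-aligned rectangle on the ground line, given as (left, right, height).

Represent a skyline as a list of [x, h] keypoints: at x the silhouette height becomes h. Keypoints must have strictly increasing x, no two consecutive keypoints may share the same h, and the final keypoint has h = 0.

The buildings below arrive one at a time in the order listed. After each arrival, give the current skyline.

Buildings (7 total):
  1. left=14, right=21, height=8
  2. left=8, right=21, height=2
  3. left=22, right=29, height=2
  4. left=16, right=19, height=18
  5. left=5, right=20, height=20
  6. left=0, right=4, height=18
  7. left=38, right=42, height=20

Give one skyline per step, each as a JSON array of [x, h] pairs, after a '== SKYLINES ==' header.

== SKYLINES ==
[[14,8],[21,0]]
[[8,2],[14,8],[21,0]]
[[8,2],[14,8],[21,0],[22,2],[29,0]]
[[8,2],[14,8],[16,18],[19,8],[21,0],[22,2],[29,0]]
[[5,20],[20,8],[21,0],[22,2],[29,0]]
[[0,18],[4,0],[5,20],[20,8],[21,0],[22,2],[29,0]]
[[0,18],[4,0],[5,20],[20,8],[21,0],[22,2],[29,0],[38,20],[42,0]]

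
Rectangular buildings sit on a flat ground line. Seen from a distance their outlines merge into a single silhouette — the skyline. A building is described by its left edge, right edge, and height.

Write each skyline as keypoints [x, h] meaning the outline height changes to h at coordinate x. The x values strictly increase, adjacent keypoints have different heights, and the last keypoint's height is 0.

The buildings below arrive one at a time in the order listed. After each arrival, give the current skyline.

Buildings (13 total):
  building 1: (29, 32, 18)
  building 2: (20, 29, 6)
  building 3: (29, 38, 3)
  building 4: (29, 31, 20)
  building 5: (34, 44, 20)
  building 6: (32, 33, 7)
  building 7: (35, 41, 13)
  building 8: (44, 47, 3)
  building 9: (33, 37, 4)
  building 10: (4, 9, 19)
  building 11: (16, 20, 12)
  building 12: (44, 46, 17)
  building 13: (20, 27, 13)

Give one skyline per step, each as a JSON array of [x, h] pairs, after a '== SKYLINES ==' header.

== SKYLINES ==
[[29,18],[32,0]]
[[20,6],[29,18],[32,0]]
[[20,6],[29,18],[32,3],[38,0]]
[[20,6],[29,20],[31,18],[32,3],[38,0]]
[[20,6],[29,20],[31,18],[32,3],[34,20],[44,0]]
[[20,6],[29,20],[31,18],[32,7],[33,3],[34,20],[44,0]]
[[20,6],[29,20],[31,18],[32,7],[33,3],[34,20],[44,0]]
[[20,6],[29,20],[31,18],[32,7],[33,3],[34,20],[44,3],[47,0]]
[[20,6],[29,20],[31,18],[32,7],[33,4],[34,20],[44,3],[47,0]]
[[4,19],[9,0],[20,6],[29,20],[31,18],[32,7],[33,4],[34,20],[44,3],[47,0]]
[[4,19],[9,0],[16,12],[20,6],[29,20],[31,18],[32,7],[33,4],[34,20],[44,3],[47,0]]
[[4,19],[9,0],[16,12],[20,6],[29,20],[31,18],[32,7],[33,4],[34,20],[44,17],[46,3],[47,0]]
[[4,19],[9,0],[16,12],[20,13],[27,6],[29,20],[31,18],[32,7],[33,4],[34,20],[44,17],[46,3],[47,0]]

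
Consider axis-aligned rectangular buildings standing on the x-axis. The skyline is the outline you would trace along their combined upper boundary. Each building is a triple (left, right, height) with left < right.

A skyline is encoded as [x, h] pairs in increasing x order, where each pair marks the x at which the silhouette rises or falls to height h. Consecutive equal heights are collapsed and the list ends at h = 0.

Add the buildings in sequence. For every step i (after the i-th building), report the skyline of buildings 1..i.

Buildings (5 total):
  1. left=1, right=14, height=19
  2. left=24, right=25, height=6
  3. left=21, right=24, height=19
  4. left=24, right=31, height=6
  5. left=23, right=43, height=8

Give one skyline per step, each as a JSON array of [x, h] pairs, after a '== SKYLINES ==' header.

== SKYLINES ==
[[1,19],[14,0]]
[[1,19],[14,0],[24,6],[25,0]]
[[1,19],[14,0],[21,19],[24,6],[25,0]]
[[1,19],[14,0],[21,19],[24,6],[31,0]]
[[1,19],[14,0],[21,19],[24,8],[43,0]]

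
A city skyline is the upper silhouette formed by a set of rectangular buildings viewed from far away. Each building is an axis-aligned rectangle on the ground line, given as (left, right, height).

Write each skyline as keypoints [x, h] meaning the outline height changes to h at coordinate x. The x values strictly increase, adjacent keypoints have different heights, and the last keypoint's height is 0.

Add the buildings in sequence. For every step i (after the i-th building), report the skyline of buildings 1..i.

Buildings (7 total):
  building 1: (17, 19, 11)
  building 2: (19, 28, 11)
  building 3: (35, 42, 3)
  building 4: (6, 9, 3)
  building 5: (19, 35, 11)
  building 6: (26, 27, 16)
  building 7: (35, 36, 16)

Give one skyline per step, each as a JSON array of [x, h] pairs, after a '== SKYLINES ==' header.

== SKYLINES ==
[[17,11],[19,0]]
[[17,11],[28,0]]
[[17,11],[28,0],[35,3],[42,0]]
[[6,3],[9,0],[17,11],[28,0],[35,3],[42,0]]
[[6,3],[9,0],[17,11],[35,3],[42,0]]
[[6,3],[9,0],[17,11],[26,16],[27,11],[35,3],[42,0]]
[[6,3],[9,0],[17,11],[26,16],[27,11],[35,16],[36,3],[42,0]]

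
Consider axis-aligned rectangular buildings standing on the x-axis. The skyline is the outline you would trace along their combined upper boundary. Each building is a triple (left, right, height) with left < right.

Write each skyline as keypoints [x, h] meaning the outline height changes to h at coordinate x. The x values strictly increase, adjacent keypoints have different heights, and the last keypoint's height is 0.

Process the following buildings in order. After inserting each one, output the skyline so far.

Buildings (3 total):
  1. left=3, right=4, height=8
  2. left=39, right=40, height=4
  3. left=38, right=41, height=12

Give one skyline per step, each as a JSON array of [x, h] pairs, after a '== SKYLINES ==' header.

== SKYLINES ==
[[3,8],[4,0]]
[[3,8],[4,0],[39,4],[40,0]]
[[3,8],[4,0],[38,12],[41,0]]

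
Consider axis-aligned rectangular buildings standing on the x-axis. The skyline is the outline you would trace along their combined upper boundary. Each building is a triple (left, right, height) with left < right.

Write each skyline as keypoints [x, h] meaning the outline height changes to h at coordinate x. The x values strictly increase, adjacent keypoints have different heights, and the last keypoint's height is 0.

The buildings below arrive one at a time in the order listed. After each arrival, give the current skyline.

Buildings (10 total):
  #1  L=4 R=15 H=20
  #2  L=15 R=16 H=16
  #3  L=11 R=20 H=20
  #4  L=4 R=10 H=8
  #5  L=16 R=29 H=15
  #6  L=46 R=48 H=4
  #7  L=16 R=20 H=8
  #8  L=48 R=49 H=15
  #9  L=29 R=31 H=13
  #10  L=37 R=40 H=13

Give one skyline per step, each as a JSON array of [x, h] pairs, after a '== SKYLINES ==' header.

== SKYLINES ==
[[4,20],[15,0]]
[[4,20],[15,16],[16,0]]
[[4,20],[20,0]]
[[4,20],[20,0]]
[[4,20],[20,15],[29,0]]
[[4,20],[20,15],[29,0],[46,4],[48,0]]
[[4,20],[20,15],[29,0],[46,4],[48,0]]
[[4,20],[20,15],[29,0],[46,4],[48,15],[49,0]]
[[4,20],[20,15],[29,13],[31,0],[46,4],[48,15],[49,0]]
[[4,20],[20,15],[29,13],[31,0],[37,13],[40,0],[46,4],[48,15],[49,0]]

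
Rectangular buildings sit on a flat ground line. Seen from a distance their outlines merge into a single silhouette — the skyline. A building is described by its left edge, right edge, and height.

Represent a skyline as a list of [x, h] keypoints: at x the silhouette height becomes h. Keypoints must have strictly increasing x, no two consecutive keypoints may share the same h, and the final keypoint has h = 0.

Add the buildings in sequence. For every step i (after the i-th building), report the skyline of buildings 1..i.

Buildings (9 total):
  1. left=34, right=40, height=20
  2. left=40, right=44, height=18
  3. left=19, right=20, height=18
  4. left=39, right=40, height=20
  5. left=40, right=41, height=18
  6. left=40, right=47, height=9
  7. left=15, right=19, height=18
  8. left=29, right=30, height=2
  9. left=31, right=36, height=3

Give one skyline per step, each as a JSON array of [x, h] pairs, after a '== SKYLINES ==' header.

== SKYLINES ==
[[34,20],[40,0]]
[[34,20],[40,18],[44,0]]
[[19,18],[20,0],[34,20],[40,18],[44,0]]
[[19,18],[20,0],[34,20],[40,18],[44,0]]
[[19,18],[20,0],[34,20],[40,18],[44,0]]
[[19,18],[20,0],[34,20],[40,18],[44,9],[47,0]]
[[15,18],[20,0],[34,20],[40,18],[44,9],[47,0]]
[[15,18],[20,0],[29,2],[30,0],[34,20],[40,18],[44,9],[47,0]]
[[15,18],[20,0],[29,2],[30,0],[31,3],[34,20],[40,18],[44,9],[47,0]]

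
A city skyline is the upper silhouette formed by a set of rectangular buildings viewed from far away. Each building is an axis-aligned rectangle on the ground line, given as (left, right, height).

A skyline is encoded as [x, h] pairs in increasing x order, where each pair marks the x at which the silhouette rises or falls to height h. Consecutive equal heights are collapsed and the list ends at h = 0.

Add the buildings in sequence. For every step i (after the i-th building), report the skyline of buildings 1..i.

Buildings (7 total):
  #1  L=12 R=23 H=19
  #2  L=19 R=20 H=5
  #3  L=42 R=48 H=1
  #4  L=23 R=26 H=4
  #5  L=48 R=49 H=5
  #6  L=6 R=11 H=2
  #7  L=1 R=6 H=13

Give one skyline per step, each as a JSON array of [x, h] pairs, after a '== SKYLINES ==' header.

== SKYLINES ==
[[12,19],[23,0]]
[[12,19],[23,0]]
[[12,19],[23,0],[42,1],[48,0]]
[[12,19],[23,4],[26,0],[42,1],[48,0]]
[[12,19],[23,4],[26,0],[42,1],[48,5],[49,0]]
[[6,2],[11,0],[12,19],[23,4],[26,0],[42,1],[48,5],[49,0]]
[[1,13],[6,2],[11,0],[12,19],[23,4],[26,0],[42,1],[48,5],[49,0]]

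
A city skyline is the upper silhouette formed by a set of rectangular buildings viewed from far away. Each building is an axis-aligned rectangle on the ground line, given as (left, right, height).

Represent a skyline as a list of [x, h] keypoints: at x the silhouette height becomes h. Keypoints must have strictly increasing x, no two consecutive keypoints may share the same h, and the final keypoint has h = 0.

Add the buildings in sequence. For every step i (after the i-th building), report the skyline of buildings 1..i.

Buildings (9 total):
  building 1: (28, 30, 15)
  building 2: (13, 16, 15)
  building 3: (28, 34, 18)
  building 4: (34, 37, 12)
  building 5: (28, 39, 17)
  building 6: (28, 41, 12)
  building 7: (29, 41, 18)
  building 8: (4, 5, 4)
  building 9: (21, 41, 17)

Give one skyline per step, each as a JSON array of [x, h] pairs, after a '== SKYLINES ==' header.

== SKYLINES ==
[[28,15],[30,0]]
[[13,15],[16,0],[28,15],[30,0]]
[[13,15],[16,0],[28,18],[34,0]]
[[13,15],[16,0],[28,18],[34,12],[37,0]]
[[13,15],[16,0],[28,18],[34,17],[39,0]]
[[13,15],[16,0],[28,18],[34,17],[39,12],[41,0]]
[[13,15],[16,0],[28,18],[41,0]]
[[4,4],[5,0],[13,15],[16,0],[28,18],[41,0]]
[[4,4],[5,0],[13,15],[16,0],[21,17],[28,18],[41,0]]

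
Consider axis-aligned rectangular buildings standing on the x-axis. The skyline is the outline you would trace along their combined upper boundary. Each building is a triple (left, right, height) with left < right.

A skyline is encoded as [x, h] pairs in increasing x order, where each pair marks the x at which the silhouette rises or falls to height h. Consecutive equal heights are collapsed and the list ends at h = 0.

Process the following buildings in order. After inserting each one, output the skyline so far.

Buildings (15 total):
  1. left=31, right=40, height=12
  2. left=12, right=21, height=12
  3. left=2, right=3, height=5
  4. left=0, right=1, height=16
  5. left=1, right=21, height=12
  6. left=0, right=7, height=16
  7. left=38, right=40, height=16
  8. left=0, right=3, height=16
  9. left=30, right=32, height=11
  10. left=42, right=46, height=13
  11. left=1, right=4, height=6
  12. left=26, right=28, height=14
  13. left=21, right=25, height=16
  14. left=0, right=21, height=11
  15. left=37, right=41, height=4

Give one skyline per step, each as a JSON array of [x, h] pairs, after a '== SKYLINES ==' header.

== SKYLINES ==
[[31,12],[40,0]]
[[12,12],[21,0],[31,12],[40,0]]
[[2,5],[3,0],[12,12],[21,0],[31,12],[40,0]]
[[0,16],[1,0],[2,5],[3,0],[12,12],[21,0],[31,12],[40,0]]
[[0,16],[1,12],[21,0],[31,12],[40,0]]
[[0,16],[7,12],[21,0],[31,12],[40,0]]
[[0,16],[7,12],[21,0],[31,12],[38,16],[40,0]]
[[0,16],[7,12],[21,0],[31,12],[38,16],[40,0]]
[[0,16],[7,12],[21,0],[30,11],[31,12],[38,16],[40,0]]
[[0,16],[7,12],[21,0],[30,11],[31,12],[38,16],[40,0],[42,13],[46,0]]
[[0,16],[7,12],[21,0],[30,11],[31,12],[38,16],[40,0],[42,13],[46,0]]
[[0,16],[7,12],[21,0],[26,14],[28,0],[30,11],[31,12],[38,16],[40,0],[42,13],[46,0]]
[[0,16],[7,12],[21,16],[25,0],[26,14],[28,0],[30,11],[31,12],[38,16],[40,0],[42,13],[46,0]]
[[0,16],[7,12],[21,16],[25,0],[26,14],[28,0],[30,11],[31,12],[38,16],[40,0],[42,13],[46,0]]
[[0,16],[7,12],[21,16],[25,0],[26,14],[28,0],[30,11],[31,12],[38,16],[40,4],[41,0],[42,13],[46,0]]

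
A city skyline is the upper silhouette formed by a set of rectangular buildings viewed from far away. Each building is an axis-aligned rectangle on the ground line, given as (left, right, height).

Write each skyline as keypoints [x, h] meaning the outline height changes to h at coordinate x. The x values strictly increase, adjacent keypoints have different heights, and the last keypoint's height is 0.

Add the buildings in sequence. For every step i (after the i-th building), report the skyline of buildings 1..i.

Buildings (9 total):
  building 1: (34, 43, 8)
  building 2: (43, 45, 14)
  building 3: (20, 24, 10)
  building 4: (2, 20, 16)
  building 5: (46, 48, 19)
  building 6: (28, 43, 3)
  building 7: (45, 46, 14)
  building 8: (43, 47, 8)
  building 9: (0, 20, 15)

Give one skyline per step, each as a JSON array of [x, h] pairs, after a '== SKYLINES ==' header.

== SKYLINES ==
[[34,8],[43,0]]
[[34,8],[43,14],[45,0]]
[[20,10],[24,0],[34,8],[43,14],[45,0]]
[[2,16],[20,10],[24,0],[34,8],[43,14],[45,0]]
[[2,16],[20,10],[24,0],[34,8],[43,14],[45,0],[46,19],[48,0]]
[[2,16],[20,10],[24,0],[28,3],[34,8],[43,14],[45,0],[46,19],[48,0]]
[[2,16],[20,10],[24,0],[28,3],[34,8],[43,14],[46,19],[48,0]]
[[2,16],[20,10],[24,0],[28,3],[34,8],[43,14],[46,19],[48,0]]
[[0,15],[2,16],[20,10],[24,0],[28,3],[34,8],[43,14],[46,19],[48,0]]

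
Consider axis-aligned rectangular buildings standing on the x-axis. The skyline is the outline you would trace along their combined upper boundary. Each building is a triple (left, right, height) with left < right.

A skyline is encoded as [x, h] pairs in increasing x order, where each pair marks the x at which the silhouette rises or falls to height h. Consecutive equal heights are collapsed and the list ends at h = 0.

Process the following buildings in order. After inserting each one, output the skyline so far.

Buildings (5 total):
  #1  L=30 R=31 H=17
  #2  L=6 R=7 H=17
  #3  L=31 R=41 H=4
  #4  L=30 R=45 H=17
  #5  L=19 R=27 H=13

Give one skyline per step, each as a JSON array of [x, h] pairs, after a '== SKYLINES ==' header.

== SKYLINES ==
[[30,17],[31,0]]
[[6,17],[7,0],[30,17],[31,0]]
[[6,17],[7,0],[30,17],[31,4],[41,0]]
[[6,17],[7,0],[30,17],[45,0]]
[[6,17],[7,0],[19,13],[27,0],[30,17],[45,0]]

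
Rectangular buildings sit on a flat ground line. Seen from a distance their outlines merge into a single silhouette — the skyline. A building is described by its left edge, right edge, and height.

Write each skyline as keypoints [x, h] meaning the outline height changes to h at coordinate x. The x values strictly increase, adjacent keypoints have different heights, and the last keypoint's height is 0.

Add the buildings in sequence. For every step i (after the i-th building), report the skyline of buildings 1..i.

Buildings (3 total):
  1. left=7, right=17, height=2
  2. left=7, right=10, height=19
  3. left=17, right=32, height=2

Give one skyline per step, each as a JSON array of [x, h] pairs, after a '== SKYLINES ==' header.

== SKYLINES ==
[[7,2],[17,0]]
[[7,19],[10,2],[17,0]]
[[7,19],[10,2],[32,0]]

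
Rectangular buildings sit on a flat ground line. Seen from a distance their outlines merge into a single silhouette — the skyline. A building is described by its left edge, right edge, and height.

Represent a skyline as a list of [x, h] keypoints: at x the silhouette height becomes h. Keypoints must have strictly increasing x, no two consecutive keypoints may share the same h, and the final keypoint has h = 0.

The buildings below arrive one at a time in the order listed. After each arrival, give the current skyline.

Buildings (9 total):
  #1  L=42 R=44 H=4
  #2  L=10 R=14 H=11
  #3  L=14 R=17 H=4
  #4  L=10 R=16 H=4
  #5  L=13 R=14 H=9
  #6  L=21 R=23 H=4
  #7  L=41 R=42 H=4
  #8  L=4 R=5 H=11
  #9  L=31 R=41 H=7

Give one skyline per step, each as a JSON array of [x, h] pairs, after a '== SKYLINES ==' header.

== SKYLINES ==
[[42,4],[44,0]]
[[10,11],[14,0],[42,4],[44,0]]
[[10,11],[14,4],[17,0],[42,4],[44,0]]
[[10,11],[14,4],[17,0],[42,4],[44,0]]
[[10,11],[14,4],[17,0],[42,4],[44,0]]
[[10,11],[14,4],[17,0],[21,4],[23,0],[42,4],[44,0]]
[[10,11],[14,4],[17,0],[21,4],[23,0],[41,4],[44,0]]
[[4,11],[5,0],[10,11],[14,4],[17,0],[21,4],[23,0],[41,4],[44,0]]
[[4,11],[5,0],[10,11],[14,4],[17,0],[21,4],[23,0],[31,7],[41,4],[44,0]]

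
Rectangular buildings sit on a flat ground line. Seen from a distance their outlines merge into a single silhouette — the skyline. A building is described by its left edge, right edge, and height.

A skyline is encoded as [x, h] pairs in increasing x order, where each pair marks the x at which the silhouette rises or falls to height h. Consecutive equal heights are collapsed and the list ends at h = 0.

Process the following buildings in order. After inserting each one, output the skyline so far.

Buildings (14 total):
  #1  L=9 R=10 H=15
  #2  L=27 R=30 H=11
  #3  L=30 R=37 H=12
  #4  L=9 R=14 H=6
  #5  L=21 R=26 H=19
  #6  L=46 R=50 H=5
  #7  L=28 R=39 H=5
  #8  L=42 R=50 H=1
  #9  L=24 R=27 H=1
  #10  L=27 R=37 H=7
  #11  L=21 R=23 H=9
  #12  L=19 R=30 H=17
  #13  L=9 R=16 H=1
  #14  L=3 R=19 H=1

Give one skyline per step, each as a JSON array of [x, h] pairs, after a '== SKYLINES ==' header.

== SKYLINES ==
[[9,15],[10,0]]
[[9,15],[10,0],[27,11],[30,0]]
[[9,15],[10,0],[27,11],[30,12],[37,0]]
[[9,15],[10,6],[14,0],[27,11],[30,12],[37,0]]
[[9,15],[10,6],[14,0],[21,19],[26,0],[27,11],[30,12],[37,0]]
[[9,15],[10,6],[14,0],[21,19],[26,0],[27,11],[30,12],[37,0],[46,5],[50,0]]
[[9,15],[10,6],[14,0],[21,19],[26,0],[27,11],[30,12],[37,5],[39,0],[46,5],[50,0]]
[[9,15],[10,6],[14,0],[21,19],[26,0],[27,11],[30,12],[37,5],[39,0],[42,1],[46,5],[50,0]]
[[9,15],[10,6],[14,0],[21,19],[26,1],[27,11],[30,12],[37,5],[39,0],[42,1],[46,5],[50,0]]
[[9,15],[10,6],[14,0],[21,19],[26,1],[27,11],[30,12],[37,5],[39,0],[42,1],[46,5],[50,0]]
[[9,15],[10,6],[14,0],[21,19],[26,1],[27,11],[30,12],[37,5],[39,0],[42,1],[46,5],[50,0]]
[[9,15],[10,6],[14,0],[19,17],[21,19],[26,17],[30,12],[37,5],[39,0],[42,1],[46,5],[50,0]]
[[9,15],[10,6],[14,1],[16,0],[19,17],[21,19],[26,17],[30,12],[37,5],[39,0],[42,1],[46,5],[50,0]]
[[3,1],[9,15],[10,6],[14,1],[19,17],[21,19],[26,17],[30,12],[37,5],[39,0],[42,1],[46,5],[50,0]]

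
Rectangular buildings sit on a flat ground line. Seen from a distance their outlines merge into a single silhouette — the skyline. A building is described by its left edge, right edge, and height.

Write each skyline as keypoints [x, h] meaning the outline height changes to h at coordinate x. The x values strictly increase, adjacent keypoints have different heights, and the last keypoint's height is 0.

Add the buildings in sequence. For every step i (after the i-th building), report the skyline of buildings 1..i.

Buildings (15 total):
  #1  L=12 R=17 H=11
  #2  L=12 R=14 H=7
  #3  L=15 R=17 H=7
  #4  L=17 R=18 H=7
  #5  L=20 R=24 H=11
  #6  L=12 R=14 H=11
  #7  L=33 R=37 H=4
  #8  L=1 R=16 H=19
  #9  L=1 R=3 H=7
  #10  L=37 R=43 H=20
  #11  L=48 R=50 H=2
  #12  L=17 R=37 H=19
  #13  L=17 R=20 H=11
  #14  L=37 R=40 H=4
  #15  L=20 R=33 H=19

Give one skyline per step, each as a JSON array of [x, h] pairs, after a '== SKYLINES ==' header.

== SKYLINES ==
[[12,11],[17,0]]
[[12,11],[17,0]]
[[12,11],[17,0]]
[[12,11],[17,7],[18,0]]
[[12,11],[17,7],[18,0],[20,11],[24,0]]
[[12,11],[17,7],[18,0],[20,11],[24,0]]
[[12,11],[17,7],[18,0],[20,11],[24,0],[33,4],[37,0]]
[[1,19],[16,11],[17,7],[18,0],[20,11],[24,0],[33,4],[37,0]]
[[1,19],[16,11],[17,7],[18,0],[20,11],[24,0],[33,4],[37,0]]
[[1,19],[16,11],[17,7],[18,0],[20,11],[24,0],[33,4],[37,20],[43,0]]
[[1,19],[16,11],[17,7],[18,0],[20,11],[24,0],[33,4],[37,20],[43,0],[48,2],[50,0]]
[[1,19],[16,11],[17,19],[37,20],[43,0],[48,2],[50,0]]
[[1,19],[16,11],[17,19],[37,20],[43,0],[48,2],[50,0]]
[[1,19],[16,11],[17,19],[37,20],[43,0],[48,2],[50,0]]
[[1,19],[16,11],[17,19],[37,20],[43,0],[48,2],[50,0]]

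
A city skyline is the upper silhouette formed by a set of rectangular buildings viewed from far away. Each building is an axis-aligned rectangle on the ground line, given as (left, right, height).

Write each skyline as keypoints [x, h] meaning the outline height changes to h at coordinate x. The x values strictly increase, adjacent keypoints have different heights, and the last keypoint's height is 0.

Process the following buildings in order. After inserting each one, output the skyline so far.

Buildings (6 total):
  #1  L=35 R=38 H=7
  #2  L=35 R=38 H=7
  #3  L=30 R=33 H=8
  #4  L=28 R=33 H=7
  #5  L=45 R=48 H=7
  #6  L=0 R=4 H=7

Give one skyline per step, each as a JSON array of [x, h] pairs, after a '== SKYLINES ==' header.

== SKYLINES ==
[[35,7],[38,0]]
[[35,7],[38,0]]
[[30,8],[33,0],[35,7],[38,0]]
[[28,7],[30,8],[33,0],[35,7],[38,0]]
[[28,7],[30,8],[33,0],[35,7],[38,0],[45,7],[48,0]]
[[0,7],[4,0],[28,7],[30,8],[33,0],[35,7],[38,0],[45,7],[48,0]]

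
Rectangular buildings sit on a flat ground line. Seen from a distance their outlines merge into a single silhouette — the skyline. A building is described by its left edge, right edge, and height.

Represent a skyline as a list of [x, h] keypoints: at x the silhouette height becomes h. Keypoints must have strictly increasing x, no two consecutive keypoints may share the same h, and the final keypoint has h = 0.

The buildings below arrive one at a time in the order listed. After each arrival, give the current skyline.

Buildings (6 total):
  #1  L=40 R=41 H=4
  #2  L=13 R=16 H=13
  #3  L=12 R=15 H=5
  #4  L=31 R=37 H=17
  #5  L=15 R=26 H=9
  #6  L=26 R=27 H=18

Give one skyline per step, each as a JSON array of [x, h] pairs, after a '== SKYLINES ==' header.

== SKYLINES ==
[[40,4],[41,0]]
[[13,13],[16,0],[40,4],[41,0]]
[[12,5],[13,13],[16,0],[40,4],[41,0]]
[[12,5],[13,13],[16,0],[31,17],[37,0],[40,4],[41,0]]
[[12,5],[13,13],[16,9],[26,0],[31,17],[37,0],[40,4],[41,0]]
[[12,5],[13,13],[16,9],[26,18],[27,0],[31,17],[37,0],[40,4],[41,0]]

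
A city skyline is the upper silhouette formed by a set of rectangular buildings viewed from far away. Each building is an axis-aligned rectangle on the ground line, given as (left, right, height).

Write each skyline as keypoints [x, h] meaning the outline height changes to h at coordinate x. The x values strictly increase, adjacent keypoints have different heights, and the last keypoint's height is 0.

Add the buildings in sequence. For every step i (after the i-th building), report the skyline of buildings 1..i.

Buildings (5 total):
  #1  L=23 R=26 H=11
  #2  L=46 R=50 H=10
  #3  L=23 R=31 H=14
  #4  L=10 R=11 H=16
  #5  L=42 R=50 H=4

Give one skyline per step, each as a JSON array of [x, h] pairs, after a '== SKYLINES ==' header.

== SKYLINES ==
[[23,11],[26,0]]
[[23,11],[26,0],[46,10],[50,0]]
[[23,14],[31,0],[46,10],[50,0]]
[[10,16],[11,0],[23,14],[31,0],[46,10],[50,0]]
[[10,16],[11,0],[23,14],[31,0],[42,4],[46,10],[50,0]]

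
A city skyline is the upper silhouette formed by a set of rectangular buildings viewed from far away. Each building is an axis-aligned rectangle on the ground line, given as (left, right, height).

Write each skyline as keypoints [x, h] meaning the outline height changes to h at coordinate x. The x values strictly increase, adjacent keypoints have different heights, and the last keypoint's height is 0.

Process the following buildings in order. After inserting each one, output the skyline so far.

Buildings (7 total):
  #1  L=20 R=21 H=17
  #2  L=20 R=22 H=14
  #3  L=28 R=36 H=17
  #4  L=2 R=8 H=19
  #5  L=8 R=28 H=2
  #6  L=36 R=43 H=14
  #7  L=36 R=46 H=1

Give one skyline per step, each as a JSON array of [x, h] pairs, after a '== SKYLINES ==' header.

== SKYLINES ==
[[20,17],[21,0]]
[[20,17],[21,14],[22,0]]
[[20,17],[21,14],[22,0],[28,17],[36,0]]
[[2,19],[8,0],[20,17],[21,14],[22,0],[28,17],[36,0]]
[[2,19],[8,2],[20,17],[21,14],[22,2],[28,17],[36,0]]
[[2,19],[8,2],[20,17],[21,14],[22,2],[28,17],[36,14],[43,0]]
[[2,19],[8,2],[20,17],[21,14],[22,2],[28,17],[36,14],[43,1],[46,0]]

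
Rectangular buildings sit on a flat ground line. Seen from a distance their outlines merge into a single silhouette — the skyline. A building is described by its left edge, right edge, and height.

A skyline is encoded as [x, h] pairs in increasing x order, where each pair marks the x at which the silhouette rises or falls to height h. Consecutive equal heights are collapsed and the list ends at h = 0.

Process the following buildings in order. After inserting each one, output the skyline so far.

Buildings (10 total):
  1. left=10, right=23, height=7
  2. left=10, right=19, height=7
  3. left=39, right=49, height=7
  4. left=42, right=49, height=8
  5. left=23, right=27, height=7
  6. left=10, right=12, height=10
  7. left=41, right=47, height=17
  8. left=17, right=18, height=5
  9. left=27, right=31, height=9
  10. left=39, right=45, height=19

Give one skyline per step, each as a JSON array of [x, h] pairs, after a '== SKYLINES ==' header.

== SKYLINES ==
[[10,7],[23,0]]
[[10,7],[23,0]]
[[10,7],[23,0],[39,7],[49,0]]
[[10,7],[23,0],[39,7],[42,8],[49,0]]
[[10,7],[27,0],[39,7],[42,8],[49,0]]
[[10,10],[12,7],[27,0],[39,7],[42,8],[49,0]]
[[10,10],[12,7],[27,0],[39,7],[41,17],[47,8],[49,0]]
[[10,10],[12,7],[27,0],[39,7],[41,17],[47,8],[49,0]]
[[10,10],[12,7],[27,9],[31,0],[39,7],[41,17],[47,8],[49,0]]
[[10,10],[12,7],[27,9],[31,0],[39,19],[45,17],[47,8],[49,0]]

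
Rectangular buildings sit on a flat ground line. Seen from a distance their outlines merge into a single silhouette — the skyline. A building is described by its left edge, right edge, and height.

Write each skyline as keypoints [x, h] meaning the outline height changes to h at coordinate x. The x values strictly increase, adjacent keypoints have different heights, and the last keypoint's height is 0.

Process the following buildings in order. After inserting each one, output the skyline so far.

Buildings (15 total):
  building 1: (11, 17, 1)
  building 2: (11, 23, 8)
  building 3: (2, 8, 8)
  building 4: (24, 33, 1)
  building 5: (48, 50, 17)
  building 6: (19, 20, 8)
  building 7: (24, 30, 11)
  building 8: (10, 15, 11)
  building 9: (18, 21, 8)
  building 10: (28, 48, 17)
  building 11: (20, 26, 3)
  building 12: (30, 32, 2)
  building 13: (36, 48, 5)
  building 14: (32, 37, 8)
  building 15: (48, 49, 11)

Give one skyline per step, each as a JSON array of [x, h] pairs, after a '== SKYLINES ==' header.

== SKYLINES ==
[[11,1],[17,0]]
[[11,8],[23,0]]
[[2,8],[8,0],[11,8],[23,0]]
[[2,8],[8,0],[11,8],[23,0],[24,1],[33,0]]
[[2,8],[8,0],[11,8],[23,0],[24,1],[33,0],[48,17],[50,0]]
[[2,8],[8,0],[11,8],[23,0],[24,1],[33,0],[48,17],[50,0]]
[[2,8],[8,0],[11,8],[23,0],[24,11],[30,1],[33,0],[48,17],[50,0]]
[[2,8],[8,0],[10,11],[15,8],[23,0],[24,11],[30,1],[33,0],[48,17],[50,0]]
[[2,8],[8,0],[10,11],[15,8],[23,0],[24,11],[30,1],[33,0],[48,17],[50,0]]
[[2,8],[8,0],[10,11],[15,8],[23,0],[24,11],[28,17],[50,0]]
[[2,8],[8,0],[10,11],[15,8],[23,3],[24,11],[28,17],[50,0]]
[[2,8],[8,0],[10,11],[15,8],[23,3],[24,11],[28,17],[50,0]]
[[2,8],[8,0],[10,11],[15,8],[23,3],[24,11],[28,17],[50,0]]
[[2,8],[8,0],[10,11],[15,8],[23,3],[24,11],[28,17],[50,0]]
[[2,8],[8,0],[10,11],[15,8],[23,3],[24,11],[28,17],[50,0]]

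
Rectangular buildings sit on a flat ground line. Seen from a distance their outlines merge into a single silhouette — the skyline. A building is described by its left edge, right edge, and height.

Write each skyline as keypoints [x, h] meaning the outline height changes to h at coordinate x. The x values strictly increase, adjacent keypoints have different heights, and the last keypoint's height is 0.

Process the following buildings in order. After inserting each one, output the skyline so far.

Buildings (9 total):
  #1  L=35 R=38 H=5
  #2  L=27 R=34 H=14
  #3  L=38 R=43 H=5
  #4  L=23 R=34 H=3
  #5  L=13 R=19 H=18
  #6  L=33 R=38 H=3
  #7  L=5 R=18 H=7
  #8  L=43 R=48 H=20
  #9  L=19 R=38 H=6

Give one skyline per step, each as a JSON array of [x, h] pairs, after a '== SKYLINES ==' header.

== SKYLINES ==
[[35,5],[38,0]]
[[27,14],[34,0],[35,5],[38,0]]
[[27,14],[34,0],[35,5],[43,0]]
[[23,3],[27,14],[34,0],[35,5],[43,0]]
[[13,18],[19,0],[23,3],[27,14],[34,0],[35,5],[43,0]]
[[13,18],[19,0],[23,3],[27,14],[34,3],[35,5],[43,0]]
[[5,7],[13,18],[19,0],[23,3],[27,14],[34,3],[35,5],[43,0]]
[[5,7],[13,18],[19,0],[23,3],[27,14],[34,3],[35,5],[43,20],[48,0]]
[[5,7],[13,18],[19,6],[27,14],[34,6],[38,5],[43,20],[48,0]]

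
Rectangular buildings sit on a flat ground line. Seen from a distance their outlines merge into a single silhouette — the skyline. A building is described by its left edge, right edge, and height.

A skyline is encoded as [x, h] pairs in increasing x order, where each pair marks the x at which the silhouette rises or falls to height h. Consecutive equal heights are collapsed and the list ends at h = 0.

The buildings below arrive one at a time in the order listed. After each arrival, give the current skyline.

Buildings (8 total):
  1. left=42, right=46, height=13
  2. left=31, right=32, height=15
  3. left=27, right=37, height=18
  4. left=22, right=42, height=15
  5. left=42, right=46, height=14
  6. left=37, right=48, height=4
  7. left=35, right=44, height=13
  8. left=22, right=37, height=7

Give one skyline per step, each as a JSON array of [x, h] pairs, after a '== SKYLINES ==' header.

== SKYLINES ==
[[42,13],[46,0]]
[[31,15],[32,0],[42,13],[46,0]]
[[27,18],[37,0],[42,13],[46,0]]
[[22,15],[27,18],[37,15],[42,13],[46,0]]
[[22,15],[27,18],[37,15],[42,14],[46,0]]
[[22,15],[27,18],[37,15],[42,14],[46,4],[48,0]]
[[22,15],[27,18],[37,15],[42,14],[46,4],[48,0]]
[[22,15],[27,18],[37,15],[42,14],[46,4],[48,0]]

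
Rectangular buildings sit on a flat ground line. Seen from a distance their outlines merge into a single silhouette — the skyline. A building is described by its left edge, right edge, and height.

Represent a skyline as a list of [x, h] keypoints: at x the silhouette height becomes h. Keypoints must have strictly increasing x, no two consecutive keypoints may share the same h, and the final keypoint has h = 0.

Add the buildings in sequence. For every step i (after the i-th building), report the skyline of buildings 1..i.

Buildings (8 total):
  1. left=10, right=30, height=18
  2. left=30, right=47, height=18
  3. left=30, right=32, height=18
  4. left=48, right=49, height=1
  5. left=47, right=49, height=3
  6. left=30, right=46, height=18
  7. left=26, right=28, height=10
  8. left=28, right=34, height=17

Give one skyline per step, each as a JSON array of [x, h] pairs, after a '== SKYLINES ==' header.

== SKYLINES ==
[[10,18],[30,0]]
[[10,18],[47,0]]
[[10,18],[47,0]]
[[10,18],[47,0],[48,1],[49,0]]
[[10,18],[47,3],[49,0]]
[[10,18],[47,3],[49,0]]
[[10,18],[47,3],[49,0]]
[[10,18],[47,3],[49,0]]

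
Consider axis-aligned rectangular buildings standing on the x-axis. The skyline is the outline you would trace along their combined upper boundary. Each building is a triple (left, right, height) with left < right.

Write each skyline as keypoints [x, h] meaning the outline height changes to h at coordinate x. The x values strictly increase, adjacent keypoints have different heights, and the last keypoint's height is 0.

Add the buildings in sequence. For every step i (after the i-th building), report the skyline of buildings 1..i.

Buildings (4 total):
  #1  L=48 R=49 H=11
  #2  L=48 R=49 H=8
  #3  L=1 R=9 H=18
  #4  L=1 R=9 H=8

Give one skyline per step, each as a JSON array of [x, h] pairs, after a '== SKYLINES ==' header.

== SKYLINES ==
[[48,11],[49,0]]
[[48,11],[49,0]]
[[1,18],[9,0],[48,11],[49,0]]
[[1,18],[9,0],[48,11],[49,0]]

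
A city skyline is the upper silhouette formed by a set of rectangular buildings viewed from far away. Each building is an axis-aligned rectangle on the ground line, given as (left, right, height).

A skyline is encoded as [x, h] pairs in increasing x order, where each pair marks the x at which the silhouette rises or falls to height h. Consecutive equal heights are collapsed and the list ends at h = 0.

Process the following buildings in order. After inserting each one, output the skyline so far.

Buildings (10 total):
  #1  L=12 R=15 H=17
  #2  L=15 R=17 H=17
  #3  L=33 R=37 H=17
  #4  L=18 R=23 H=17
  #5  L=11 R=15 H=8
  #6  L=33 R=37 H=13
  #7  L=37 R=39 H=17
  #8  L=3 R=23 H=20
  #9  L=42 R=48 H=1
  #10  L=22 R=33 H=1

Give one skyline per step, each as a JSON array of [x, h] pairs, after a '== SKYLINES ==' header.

== SKYLINES ==
[[12,17],[15,0]]
[[12,17],[17,0]]
[[12,17],[17,0],[33,17],[37,0]]
[[12,17],[17,0],[18,17],[23,0],[33,17],[37,0]]
[[11,8],[12,17],[17,0],[18,17],[23,0],[33,17],[37,0]]
[[11,8],[12,17],[17,0],[18,17],[23,0],[33,17],[37,0]]
[[11,8],[12,17],[17,0],[18,17],[23,0],[33,17],[39,0]]
[[3,20],[23,0],[33,17],[39,0]]
[[3,20],[23,0],[33,17],[39,0],[42,1],[48,0]]
[[3,20],[23,1],[33,17],[39,0],[42,1],[48,0]]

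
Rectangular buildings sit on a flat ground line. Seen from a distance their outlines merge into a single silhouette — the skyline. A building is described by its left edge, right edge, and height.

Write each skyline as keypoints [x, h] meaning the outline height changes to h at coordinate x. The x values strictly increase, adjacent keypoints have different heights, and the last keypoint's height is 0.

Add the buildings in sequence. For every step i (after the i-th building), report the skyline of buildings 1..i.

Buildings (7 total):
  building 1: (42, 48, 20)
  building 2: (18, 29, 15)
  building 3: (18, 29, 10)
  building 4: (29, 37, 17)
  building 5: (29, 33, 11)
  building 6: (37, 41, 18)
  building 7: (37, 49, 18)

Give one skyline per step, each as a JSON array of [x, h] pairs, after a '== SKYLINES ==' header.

== SKYLINES ==
[[42,20],[48,0]]
[[18,15],[29,0],[42,20],[48,0]]
[[18,15],[29,0],[42,20],[48,0]]
[[18,15],[29,17],[37,0],[42,20],[48,0]]
[[18,15],[29,17],[37,0],[42,20],[48,0]]
[[18,15],[29,17],[37,18],[41,0],[42,20],[48,0]]
[[18,15],[29,17],[37,18],[42,20],[48,18],[49,0]]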